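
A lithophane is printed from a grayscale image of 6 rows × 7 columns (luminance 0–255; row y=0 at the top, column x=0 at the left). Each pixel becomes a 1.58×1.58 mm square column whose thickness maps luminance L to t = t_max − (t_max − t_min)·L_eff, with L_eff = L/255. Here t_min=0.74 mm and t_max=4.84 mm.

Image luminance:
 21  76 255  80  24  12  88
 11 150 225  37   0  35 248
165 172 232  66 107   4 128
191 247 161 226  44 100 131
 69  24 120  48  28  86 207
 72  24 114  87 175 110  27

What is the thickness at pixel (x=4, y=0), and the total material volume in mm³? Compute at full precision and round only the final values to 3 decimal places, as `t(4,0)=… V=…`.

t(4,0)=4.454 V=329.776

span = t_max - t_min = 4.84 - 0.74 = 4.100
L(4,0) = 24, L_eff = 24/255 = 0.094118
t(4,0) = 4.84 - 4.100·0.094118 = 4.454
Σt over all 6·7 pixels = 336857/2550 ≈ 132.1007843
V = pitch²·Σt = 1.58²·336857/2550 = 329.776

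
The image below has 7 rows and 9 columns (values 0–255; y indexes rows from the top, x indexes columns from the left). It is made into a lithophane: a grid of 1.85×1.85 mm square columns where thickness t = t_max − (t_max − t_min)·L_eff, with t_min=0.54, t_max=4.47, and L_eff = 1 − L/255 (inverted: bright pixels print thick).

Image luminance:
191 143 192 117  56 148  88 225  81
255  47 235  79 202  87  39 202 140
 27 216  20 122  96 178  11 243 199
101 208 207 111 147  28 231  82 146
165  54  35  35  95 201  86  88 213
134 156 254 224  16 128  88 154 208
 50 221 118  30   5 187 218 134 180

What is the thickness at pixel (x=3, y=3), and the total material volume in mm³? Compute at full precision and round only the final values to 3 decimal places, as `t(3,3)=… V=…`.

t(3,3)=2.251 V=558.293

span = t_max - t_min = 4.47 - 0.54 = 3.930
L(3,3) = 111, L_eff = 1 - 111/255 = 0.564706 (inverted)
t(3,3) = 4.47 - 3.930·0.564706 = 2.251
Σt over all 7·9 pixels = 1386557/8500 ≈ 163.1243529
V = pitch²·Σt = 1.85²·1386557/8500 = 558.293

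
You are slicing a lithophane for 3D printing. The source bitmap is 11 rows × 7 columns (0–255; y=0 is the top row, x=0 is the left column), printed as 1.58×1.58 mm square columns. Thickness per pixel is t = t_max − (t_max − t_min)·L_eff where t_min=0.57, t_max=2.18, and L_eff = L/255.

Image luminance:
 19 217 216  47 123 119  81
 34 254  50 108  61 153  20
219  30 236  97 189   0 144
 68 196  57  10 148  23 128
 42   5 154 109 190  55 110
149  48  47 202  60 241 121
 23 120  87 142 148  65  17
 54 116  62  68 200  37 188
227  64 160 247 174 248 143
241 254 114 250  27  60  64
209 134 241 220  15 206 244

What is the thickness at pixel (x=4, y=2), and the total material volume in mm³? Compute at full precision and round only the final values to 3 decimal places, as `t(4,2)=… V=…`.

t(4,2)=0.987 V=270.114

span = t_max - t_min = 2.18 - 0.57 = 1.610
L(4,2) = 189, L_eff = 189/255 = 0.741176
t(4,2) = 2.18 - 1.610·0.741176 = 0.987
Σt over all 11·7 pixels = 2759141/25500 ≈ 108.2016078
V = pitch²·Σt = 1.58²·2759141/25500 = 270.114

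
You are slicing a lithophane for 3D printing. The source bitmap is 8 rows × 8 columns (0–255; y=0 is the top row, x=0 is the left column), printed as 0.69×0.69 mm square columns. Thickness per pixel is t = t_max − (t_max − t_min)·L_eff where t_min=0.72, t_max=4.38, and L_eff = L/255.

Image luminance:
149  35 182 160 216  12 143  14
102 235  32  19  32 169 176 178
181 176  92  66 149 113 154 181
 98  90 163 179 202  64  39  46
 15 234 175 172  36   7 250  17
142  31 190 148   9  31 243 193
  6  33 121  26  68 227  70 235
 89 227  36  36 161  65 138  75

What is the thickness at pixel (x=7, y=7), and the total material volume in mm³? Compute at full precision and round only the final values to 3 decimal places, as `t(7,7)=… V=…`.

t(7,7)=3.304 V=83.214

span = t_max - t_min = 4.38 - 0.72 = 3.660
L(7,7) = 75, L_eff = 75/255 = 0.294118
t(7,7) = 4.38 - 3.660·0.294118 = 3.304
Σt over all 8·8 pixels = 742827/4250 ≈ 174.7828235
V = pitch²·Σt = 0.69²·742827/4250 = 83.214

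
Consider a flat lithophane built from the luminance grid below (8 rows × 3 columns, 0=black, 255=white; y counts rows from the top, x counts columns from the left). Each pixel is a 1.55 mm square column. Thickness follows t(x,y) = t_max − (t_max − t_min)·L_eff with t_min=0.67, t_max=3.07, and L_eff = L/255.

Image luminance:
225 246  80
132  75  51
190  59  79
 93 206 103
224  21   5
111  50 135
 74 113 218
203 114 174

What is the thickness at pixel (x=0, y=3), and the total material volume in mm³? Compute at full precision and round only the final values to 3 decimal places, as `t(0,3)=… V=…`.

span = t_max - t_min = 3.07 - 0.67 = 2.400
L(0,3) = 93, L_eff = 93/255 = 0.364706
t(0,3) = 3.07 - 2.400·0.364706 = 2.195
Σt over all 8·3 pixels = 3878/85 ≈ 45.6235294
V = pitch²·Σt = 1.55²·3878/85 = 109.611

t(0,3)=2.195 V=109.611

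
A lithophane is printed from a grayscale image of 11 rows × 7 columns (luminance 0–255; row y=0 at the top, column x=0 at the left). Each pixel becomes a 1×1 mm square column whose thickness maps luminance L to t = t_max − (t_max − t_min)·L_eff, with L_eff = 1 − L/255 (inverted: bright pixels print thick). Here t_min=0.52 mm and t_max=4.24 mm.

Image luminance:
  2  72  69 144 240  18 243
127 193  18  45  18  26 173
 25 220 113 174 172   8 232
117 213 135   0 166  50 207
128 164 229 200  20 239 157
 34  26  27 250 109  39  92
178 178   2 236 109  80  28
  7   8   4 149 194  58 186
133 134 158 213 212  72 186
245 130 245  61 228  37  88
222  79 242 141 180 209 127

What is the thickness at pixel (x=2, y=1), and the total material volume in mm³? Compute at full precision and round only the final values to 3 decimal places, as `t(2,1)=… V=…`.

span = t_max - t_min = 4.24 - 0.52 = 3.720
L(2,1) = 18, L_eff = 1 - 18/255 = 0.929412 (inverted)
t(2,1) = 4.24 - 3.720·0.929412 = 0.783
Σt over all 11·7 pixels = 385568/2125 ≈ 181.4437647
V = pitch²·Σt = 1²·385568/2125 = 181.444

t(2,1)=0.783 V=181.444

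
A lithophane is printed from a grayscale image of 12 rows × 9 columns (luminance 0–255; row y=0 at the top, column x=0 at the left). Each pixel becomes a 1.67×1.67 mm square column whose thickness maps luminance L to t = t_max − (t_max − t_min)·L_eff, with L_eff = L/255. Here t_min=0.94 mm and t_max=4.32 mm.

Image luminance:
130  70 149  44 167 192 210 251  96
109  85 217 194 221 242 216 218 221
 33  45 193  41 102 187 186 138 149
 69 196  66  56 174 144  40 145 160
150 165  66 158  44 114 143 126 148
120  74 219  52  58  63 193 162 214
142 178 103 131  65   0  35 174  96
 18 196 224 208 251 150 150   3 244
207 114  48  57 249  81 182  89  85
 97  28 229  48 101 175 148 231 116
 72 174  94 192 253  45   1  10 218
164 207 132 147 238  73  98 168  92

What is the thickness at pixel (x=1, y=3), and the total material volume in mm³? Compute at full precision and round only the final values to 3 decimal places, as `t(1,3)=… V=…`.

span = t_max - t_min = 4.32 - 0.94 = 3.380
L(1,3) = 196, L_eff = 196/255 = 0.768627
t(1,3) = 4.32 - 3.380·0.768627 = 1.722
Σt over all 12·9 pixels = 1752788/6375 ≈ 274.9471373
V = pitch²·Σt = 1.67²·1752788/6375 = 766.800

t(1,3)=1.722 V=766.800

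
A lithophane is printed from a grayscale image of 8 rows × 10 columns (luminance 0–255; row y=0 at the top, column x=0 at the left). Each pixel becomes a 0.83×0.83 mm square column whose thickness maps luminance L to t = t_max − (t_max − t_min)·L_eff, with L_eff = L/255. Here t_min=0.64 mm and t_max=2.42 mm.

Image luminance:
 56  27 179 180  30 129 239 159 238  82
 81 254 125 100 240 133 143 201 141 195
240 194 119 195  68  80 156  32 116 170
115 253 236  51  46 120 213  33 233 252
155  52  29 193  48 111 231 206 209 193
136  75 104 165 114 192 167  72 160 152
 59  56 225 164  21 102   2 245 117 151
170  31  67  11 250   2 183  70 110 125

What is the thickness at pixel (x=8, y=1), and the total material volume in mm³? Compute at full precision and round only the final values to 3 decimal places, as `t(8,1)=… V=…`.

span = t_max - t_min = 2.42 - 0.64 = 1.780
L(8,1) = 141, L_eff = 141/255 = 0.552941
t(8,1) = 2.42 - 1.780·0.552941 = 1.436
Σt over all 8·10 pixels = 503023/4250 ≈ 118.3583529
V = pitch²·Σt = 0.83²·503023/4250 = 81.537

t(8,1)=1.436 V=81.537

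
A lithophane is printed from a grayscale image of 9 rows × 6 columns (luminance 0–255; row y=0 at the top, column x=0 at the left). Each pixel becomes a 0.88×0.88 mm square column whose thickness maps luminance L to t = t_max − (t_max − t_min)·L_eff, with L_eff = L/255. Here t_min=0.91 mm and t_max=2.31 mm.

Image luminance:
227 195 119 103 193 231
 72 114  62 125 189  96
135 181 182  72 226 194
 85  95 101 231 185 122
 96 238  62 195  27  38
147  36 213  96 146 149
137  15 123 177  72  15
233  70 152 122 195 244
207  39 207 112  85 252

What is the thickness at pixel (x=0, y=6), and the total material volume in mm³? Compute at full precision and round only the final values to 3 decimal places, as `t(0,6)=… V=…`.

span = t_max - t_min = 2.31 - 0.91 = 1.400
L(0,6) = 137, L_eff = 137/255 = 0.537255
t(0,6) = 2.31 - 1.400·0.537255 = 1.558
Σt over all 9·6 pixels = 213997/2550 ≈ 83.9203922
V = pitch²·Σt = 0.88²·213997/2550 = 64.988

t(0,6)=1.558 V=64.988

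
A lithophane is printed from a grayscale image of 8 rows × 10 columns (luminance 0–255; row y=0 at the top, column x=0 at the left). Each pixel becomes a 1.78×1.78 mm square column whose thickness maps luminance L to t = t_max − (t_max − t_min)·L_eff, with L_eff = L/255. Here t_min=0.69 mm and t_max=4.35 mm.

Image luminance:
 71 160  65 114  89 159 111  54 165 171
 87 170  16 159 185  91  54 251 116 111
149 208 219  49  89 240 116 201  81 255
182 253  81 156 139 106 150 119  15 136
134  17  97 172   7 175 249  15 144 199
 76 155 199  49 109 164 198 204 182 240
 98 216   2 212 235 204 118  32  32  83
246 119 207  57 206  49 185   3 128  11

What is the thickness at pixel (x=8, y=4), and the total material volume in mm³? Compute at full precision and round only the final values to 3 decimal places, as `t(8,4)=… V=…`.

span = t_max - t_min = 4.35 - 0.69 = 3.660
L(8,4) = 144, L_eff = 144/255 = 0.564706
t(8,4) = 4.35 - 3.660·0.564706 = 2.283
Σt over all 8·10 pixels = 834169/4250 ≈ 196.2750588
V = pitch²·Σt = 1.78²·834169/4250 = 621.878

t(8,4)=2.283 V=621.878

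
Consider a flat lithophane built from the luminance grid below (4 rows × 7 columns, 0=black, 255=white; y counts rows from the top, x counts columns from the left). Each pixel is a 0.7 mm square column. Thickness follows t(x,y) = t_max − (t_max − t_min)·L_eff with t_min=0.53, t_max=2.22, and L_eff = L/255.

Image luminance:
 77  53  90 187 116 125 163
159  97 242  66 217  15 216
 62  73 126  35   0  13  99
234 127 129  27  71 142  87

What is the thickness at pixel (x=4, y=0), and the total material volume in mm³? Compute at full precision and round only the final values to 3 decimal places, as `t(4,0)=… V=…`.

span = t_max - t_min = 2.22 - 0.53 = 1.690
L(4,0) = 116, L_eff = 116/255 = 0.454902
t(4,0) = 2.22 - 1.690·0.454902 = 1.451
Σt over all 4·7 pixels = 89164/2125 ≈ 41.9595294
V = pitch²·Σt = 0.7²·89164/2125 = 20.560

t(4,0)=1.451 V=20.560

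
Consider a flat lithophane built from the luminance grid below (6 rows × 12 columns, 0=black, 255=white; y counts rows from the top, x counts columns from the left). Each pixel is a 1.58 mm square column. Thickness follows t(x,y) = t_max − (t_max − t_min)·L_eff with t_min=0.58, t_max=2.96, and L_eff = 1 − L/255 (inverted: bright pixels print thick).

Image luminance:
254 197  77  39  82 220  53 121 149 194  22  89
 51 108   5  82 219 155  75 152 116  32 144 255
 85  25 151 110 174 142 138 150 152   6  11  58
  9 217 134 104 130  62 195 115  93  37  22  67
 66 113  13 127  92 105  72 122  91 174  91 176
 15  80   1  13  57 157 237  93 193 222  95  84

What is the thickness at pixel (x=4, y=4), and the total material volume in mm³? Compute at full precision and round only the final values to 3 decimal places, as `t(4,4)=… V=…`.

span = t_max - t_min = 2.96 - 0.58 = 2.380
L(4,4) = 92, L_eff = 1 - 92/255 = 0.639216 (inverted)
t(4,4) = 2.96 - 2.380·0.639216 = 1.439
Σt over all 6·12 pixels = 114.252
V = pitch²·Σt = 1.58²·114.252 = 285.219

t(4,4)=1.439 V=285.219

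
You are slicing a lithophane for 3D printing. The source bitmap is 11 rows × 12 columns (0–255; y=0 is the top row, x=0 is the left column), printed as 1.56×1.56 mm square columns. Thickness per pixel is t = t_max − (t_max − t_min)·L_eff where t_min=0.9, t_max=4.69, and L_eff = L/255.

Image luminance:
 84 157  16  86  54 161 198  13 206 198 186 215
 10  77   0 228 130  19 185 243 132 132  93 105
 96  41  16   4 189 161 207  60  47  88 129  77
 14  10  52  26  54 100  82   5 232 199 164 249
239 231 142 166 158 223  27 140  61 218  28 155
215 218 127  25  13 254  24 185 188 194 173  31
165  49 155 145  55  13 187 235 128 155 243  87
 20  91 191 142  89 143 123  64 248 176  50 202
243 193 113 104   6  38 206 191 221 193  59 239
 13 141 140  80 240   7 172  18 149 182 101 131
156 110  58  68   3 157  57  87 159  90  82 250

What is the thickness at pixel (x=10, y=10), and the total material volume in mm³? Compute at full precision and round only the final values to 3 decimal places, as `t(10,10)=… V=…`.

t(10,10)=3.471 V=917.818

span = t_max - t_min = 4.69 - 0.9 = 3.790
L(10,10) = 82, L_eff = 82/255 = 0.321569
t(10,10) = 4.69 - 3.790·0.321569 = 3.471
Σt over all 11·12 pixels = 1602863/4250 ≈ 377.1442353
V = pitch²·Σt = 1.56²·1602863/4250 = 917.818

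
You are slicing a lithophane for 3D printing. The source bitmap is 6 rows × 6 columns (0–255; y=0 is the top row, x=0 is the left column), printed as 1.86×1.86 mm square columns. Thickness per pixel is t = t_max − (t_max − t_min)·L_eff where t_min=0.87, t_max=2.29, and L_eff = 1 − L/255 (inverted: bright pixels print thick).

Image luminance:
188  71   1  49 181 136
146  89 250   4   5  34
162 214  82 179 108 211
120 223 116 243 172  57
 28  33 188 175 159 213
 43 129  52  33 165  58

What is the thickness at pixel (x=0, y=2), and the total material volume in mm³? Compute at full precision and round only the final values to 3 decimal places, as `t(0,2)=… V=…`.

span = t_max - t_min = 2.29 - 0.87 = 1.420
L(0,2) = 162, L_eff = 1 - 162/255 = 0.364706 (inverted)
t(0,2) = 2.29 - 1.420·0.364706 = 1.772
Σt over all 6·6 pixels = 235279/4250 ≈ 55.3597647
V = pitch²·Σt = 1.86²·235279/4250 = 191.523

t(0,2)=1.772 V=191.523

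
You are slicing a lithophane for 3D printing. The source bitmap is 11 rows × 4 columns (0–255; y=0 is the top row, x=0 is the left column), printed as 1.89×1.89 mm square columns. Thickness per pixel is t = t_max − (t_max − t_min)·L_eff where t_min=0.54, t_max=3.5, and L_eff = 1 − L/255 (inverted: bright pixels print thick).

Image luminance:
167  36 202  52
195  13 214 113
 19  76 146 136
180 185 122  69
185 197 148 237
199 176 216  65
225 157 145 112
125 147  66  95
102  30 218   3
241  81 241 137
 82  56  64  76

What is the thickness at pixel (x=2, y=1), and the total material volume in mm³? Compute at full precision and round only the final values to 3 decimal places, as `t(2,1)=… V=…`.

span = t_max - t_min = 3.5 - 0.54 = 2.960
L(2,1) = 214, L_eff = 1 - 214/255 = 0.160784 (inverted)
t(2,1) = 3.5 - 2.960·0.160784 = 3.024
Σt over all 11·4 pixels = 192348/2125 ≈ 90.5167059
V = pitch²·Σt = 1.89²·192348/2125 = 323.335

t(2,1)=3.024 V=323.335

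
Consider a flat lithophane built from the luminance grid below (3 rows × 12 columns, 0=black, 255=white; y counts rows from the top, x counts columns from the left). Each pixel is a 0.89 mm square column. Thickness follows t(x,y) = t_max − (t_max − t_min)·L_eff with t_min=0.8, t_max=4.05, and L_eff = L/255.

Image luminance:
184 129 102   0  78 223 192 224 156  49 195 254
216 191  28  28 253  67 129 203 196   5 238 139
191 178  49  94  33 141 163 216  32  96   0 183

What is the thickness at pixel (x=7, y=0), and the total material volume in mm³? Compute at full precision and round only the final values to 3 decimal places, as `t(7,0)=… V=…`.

span = t_max - t_min = 4.05 - 0.8 = 3.250
L(7,0) = 224, L_eff = 224/255 = 0.878431
t(7,0) = 4.05 - 3.250·0.878431 = 1.195
Σt over all 3·12 pixels = 85601/1020 ≈ 83.9225490
V = pitch²·Σt = 0.89²·85601/1020 = 66.475

t(7,0)=1.195 V=66.475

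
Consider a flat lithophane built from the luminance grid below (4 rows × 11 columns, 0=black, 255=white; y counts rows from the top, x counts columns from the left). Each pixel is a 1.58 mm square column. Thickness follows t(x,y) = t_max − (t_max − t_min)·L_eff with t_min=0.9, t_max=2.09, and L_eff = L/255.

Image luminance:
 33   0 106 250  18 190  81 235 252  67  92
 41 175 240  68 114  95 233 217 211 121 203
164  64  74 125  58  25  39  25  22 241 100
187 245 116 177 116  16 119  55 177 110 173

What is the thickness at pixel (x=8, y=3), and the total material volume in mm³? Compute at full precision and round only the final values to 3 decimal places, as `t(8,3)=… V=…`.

span = t_max - t_min = 2.09 - 0.9 = 1.190
L(8,3) = 177, L_eff = 177/255 = 0.694118
t(8,3) = 2.09 - 1.190·0.694118 = 1.264
Σt over all 4·11 pixels = 1993/30 ≈ 66.4333333
V = pitch²·Σt = 1.58²·1993/30 = 165.844

t(8,3)=1.264 V=165.844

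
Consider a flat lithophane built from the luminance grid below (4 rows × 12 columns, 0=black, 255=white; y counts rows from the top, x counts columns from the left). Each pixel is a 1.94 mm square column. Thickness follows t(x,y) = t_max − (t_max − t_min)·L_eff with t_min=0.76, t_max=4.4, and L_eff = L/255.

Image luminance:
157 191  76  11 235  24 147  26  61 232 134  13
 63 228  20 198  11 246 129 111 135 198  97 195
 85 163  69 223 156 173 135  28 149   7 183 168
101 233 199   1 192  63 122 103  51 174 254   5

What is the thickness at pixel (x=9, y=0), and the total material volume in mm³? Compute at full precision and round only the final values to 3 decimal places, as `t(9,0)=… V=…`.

span = t_max - t_min = 4.4 - 0.76 = 3.640
L(9,0) = 232, L_eff = 232/255 = 0.909804
t(9,0) = 4.4 - 3.640·0.909804 = 1.088
Σt over all 4·12 pixels = 32107/255 ≈ 125.9098039
V = pitch²·Σt = 1.94²·32107/255 = 473.874

t(9,0)=1.088 V=473.874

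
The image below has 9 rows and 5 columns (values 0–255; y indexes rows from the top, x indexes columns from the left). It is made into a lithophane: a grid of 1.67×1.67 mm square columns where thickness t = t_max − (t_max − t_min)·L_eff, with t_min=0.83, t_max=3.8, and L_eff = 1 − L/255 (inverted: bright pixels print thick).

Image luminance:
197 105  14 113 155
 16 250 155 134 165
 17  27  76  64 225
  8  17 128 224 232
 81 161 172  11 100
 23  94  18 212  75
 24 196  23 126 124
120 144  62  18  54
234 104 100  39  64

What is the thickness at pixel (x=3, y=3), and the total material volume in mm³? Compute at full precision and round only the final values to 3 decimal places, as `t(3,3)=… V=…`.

t(3,3)=3.439 V=256.866

span = t_max - t_min = 3.8 - 0.83 = 2.970
L(3,3) = 224, L_eff = 1 - 224/255 = 0.121569 (inverted)
t(3,3) = 3.8 - 2.970·0.121569 = 3.439
Σt over all 9·5 pixels = 391437/4250 ≈ 92.1028235
V = pitch²·Σt = 1.67²·391437/4250 = 256.866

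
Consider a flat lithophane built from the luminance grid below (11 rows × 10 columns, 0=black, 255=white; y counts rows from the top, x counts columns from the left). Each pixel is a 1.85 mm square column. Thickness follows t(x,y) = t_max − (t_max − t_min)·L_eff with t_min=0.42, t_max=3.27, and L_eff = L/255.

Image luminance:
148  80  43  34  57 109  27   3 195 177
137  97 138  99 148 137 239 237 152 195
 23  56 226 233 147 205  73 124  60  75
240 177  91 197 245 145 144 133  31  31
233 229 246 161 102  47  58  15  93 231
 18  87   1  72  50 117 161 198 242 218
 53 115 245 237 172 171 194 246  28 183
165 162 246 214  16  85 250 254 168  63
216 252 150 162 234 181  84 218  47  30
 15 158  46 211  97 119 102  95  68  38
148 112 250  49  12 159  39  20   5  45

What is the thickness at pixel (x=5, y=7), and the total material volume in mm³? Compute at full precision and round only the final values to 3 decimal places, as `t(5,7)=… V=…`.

span = t_max - t_min = 3.27 - 0.42 = 2.850
L(5,7) = 85, L_eff = 85/255 = 0.333333
t(5,7) = 3.27 - 2.850·0.333333 = 2.320
Σt over all 11·10 pixels = 169743/850 ≈ 199.6976471
V = pitch²·Σt = 1.85²·169743/850 = 683.465

t(5,7)=2.320 V=683.465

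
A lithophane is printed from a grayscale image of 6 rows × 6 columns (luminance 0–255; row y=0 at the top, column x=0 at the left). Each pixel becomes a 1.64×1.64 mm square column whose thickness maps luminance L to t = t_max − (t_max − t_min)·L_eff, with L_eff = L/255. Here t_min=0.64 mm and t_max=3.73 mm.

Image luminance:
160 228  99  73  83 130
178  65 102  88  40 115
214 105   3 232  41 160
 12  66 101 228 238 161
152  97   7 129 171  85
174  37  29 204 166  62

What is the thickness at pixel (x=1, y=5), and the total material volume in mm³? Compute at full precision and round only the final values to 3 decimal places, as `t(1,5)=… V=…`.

span = t_max - t_min = 3.73 - 0.64 = 3.090
L(1,5) = 37, L_eff = 37/255 = 0.145098
t(1,5) = 3.73 - 3.090·0.145098 = 3.282
Σt over all 6·6 pixels = 28207/340 ≈ 82.9617647
V = pitch²·Σt = 1.64²·28207/340 = 223.134

t(1,5)=3.282 V=223.134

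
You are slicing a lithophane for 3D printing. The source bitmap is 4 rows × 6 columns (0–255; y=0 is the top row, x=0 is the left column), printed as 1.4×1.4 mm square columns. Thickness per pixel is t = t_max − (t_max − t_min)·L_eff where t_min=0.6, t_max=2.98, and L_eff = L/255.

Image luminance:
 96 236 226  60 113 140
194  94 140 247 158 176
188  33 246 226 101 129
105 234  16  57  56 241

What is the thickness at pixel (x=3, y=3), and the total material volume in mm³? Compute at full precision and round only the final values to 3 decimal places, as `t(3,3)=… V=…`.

span = t_max - t_min = 2.98 - 0.6 = 2.380
L(3,3) = 57, L_eff = 57/255 = 0.223529
t(3,3) = 2.98 - 2.380·0.223529 = 2.448
Σt over all 4·6 pixels = 14528/375 ≈ 38.7413333
V = pitch²·Σt = 1.4²·14528/375 = 75.933

t(3,3)=2.448 V=75.933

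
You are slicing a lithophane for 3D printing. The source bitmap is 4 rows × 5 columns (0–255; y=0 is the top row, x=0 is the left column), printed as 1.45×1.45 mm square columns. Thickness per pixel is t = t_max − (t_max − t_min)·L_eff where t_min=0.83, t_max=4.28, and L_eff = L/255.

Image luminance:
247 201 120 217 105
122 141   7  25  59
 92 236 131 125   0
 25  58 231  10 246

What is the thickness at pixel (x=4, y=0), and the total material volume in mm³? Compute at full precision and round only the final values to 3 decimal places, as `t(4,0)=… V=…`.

span = t_max - t_min = 4.28 - 0.83 = 3.450
L(4,0) = 105, L_eff = 105/255 = 0.411765
t(4,0) = 4.28 - 3.450·0.411765 = 2.859
Σt over all 4·5 pixels = 45183/850 ≈ 53.1564706
V = pitch²·Σt = 1.45²·45183/850 = 111.761

t(4,0)=2.859 V=111.761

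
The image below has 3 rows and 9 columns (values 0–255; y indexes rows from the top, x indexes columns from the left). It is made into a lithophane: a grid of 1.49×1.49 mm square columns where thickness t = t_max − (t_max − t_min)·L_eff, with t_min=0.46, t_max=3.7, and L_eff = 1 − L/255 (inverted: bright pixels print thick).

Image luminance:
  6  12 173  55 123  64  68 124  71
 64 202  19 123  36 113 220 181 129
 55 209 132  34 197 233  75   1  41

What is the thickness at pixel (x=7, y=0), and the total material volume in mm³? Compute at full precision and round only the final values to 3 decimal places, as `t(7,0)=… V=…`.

span = t_max - t_min = 3.7 - 0.46 = 3.240
L(7,0) = 124, L_eff = 1 - 124/255 = 0.513725 (inverted)
t(7,0) = 3.7 - 3.240·0.513725 = 2.036
Σt over all 3·9 pixels = 8073/170 ≈ 47.4882353
V = pitch²·Σt = 1.49²·8073/170 = 105.429

t(7,0)=2.036 V=105.429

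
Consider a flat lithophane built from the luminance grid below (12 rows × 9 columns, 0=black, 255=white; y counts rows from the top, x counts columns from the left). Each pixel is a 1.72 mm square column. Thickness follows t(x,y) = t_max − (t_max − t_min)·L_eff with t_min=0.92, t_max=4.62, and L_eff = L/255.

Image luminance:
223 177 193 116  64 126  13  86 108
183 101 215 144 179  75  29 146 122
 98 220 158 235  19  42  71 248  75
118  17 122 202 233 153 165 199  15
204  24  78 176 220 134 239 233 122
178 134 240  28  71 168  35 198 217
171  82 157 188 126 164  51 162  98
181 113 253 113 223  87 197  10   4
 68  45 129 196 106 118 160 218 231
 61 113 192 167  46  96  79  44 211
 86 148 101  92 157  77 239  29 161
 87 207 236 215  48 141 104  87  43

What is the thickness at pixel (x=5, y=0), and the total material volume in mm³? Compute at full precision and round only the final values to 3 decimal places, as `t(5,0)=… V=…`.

span = t_max - t_min = 4.62 - 0.92 = 3.700
L(5,0) = 126, L_eff = 126/255 = 0.494118
t(5,0) = 4.62 - 3.700·0.494118 = 2.792
Σt over all 12·9 pixels = 247663/850 ≈ 291.3682353
V = pitch²·Σt = 1.72²·247663/850 = 861.984

t(5,0)=2.792 V=861.984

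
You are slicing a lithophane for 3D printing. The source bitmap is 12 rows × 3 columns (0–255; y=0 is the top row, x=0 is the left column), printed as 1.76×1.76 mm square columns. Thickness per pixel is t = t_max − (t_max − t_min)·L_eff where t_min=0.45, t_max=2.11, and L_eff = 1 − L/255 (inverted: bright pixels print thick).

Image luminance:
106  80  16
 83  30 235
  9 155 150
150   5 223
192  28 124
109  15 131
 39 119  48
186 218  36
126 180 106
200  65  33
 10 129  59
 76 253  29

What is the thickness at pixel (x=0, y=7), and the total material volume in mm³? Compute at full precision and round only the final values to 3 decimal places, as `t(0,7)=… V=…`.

t(0,7)=1.661 V=125.859

span = t_max - t_min = 2.11 - 0.45 = 1.660
L(0,7) = 186, L_eff = 1 - 186/255 = 0.270588 (inverted)
t(0,7) = 2.11 - 1.660·0.270588 = 1.661
Σt over all 12·3 pixels = 172683/4250 ≈ 40.6312941
V = pitch²·Σt = 1.76²·172683/4250 = 125.859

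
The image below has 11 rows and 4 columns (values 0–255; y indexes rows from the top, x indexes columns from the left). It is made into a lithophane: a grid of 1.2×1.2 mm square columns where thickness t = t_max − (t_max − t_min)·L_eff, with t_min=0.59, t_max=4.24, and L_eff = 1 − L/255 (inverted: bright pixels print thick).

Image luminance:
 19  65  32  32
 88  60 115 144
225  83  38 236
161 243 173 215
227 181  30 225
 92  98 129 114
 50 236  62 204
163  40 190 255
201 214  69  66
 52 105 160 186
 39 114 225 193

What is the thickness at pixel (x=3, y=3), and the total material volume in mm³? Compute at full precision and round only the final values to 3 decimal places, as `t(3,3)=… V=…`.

t(3,3)=3.667 V=157.941

span = t_max - t_min = 4.24 - 0.59 = 3.650
L(3,3) = 215, L_eff = 1 - 215/255 = 0.156863 (inverted)
t(3,3) = 4.24 - 3.650·0.156863 = 3.667
Σt over all 11·4 pixels = 559373/5100 ≈ 109.6809804
V = pitch²·Σt = 1.2²·559373/5100 = 157.941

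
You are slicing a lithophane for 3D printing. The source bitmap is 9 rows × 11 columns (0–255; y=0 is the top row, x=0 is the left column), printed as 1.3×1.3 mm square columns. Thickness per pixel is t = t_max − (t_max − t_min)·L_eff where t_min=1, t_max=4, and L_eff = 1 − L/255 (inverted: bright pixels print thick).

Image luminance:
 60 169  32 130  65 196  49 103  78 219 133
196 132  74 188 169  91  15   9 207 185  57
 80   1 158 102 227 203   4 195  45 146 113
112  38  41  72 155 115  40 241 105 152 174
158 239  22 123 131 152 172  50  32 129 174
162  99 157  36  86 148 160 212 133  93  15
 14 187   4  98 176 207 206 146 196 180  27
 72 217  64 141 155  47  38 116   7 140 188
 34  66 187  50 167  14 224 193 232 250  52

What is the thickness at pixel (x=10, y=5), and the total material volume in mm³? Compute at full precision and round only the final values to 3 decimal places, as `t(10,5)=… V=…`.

span = t_max - t_min = 4 - 1 = 3.000
L(10,5) = 15, L_eff = 1 - 15/255 = 0.941176 (inverted)
t(10,5) = 4 - 3.000·0.941176 = 1.176
Σt over all 9·11 pixels = 20269/85 ≈ 238.4588235
V = pitch²·Σt = 1.3²·20269/85 = 402.995

t(10,5)=1.176 V=402.995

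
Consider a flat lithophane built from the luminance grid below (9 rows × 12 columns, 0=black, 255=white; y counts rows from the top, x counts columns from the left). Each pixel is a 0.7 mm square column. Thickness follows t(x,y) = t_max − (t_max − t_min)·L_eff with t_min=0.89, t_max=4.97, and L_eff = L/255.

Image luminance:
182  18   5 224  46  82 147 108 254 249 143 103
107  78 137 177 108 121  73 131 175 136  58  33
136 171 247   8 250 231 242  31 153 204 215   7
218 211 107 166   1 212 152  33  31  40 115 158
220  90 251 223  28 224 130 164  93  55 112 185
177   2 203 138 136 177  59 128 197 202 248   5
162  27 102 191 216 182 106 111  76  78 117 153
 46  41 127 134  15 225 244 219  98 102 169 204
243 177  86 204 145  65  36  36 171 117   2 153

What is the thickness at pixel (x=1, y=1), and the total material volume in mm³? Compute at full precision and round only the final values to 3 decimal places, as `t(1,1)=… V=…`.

span = t_max - t_min = 4.97 - 0.89 = 4.080
L(1,1) = 78, L_eff = 78/255 = 0.305882
t(1,1) = 4.97 - 4.080·0.305882 = 3.722
Σt over all 9·12 pixels = 308.584
V = pitch²·Σt = 0.7²·308.584 = 151.206

t(1,1)=3.722 V=151.206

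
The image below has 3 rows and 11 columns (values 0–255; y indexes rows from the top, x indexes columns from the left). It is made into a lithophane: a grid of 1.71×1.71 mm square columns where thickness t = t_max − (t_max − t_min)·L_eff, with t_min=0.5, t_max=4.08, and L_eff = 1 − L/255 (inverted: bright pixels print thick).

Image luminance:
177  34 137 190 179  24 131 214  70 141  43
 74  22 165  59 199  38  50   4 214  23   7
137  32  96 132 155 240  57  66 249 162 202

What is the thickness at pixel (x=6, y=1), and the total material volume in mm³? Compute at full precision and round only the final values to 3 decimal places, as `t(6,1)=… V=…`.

span = t_max - t_min = 4.08 - 0.5 = 3.580
L(6,1) = 50, L_eff = 1 - 50/255 = 0.803922 (inverted)
t(6,1) = 4.08 - 3.580·0.803922 = 1.202
Σt over all 3·11 pixels = 68.768
V = pitch²·Σt = 1.71²·68.768 = 201.085

t(6,1)=1.202 V=201.085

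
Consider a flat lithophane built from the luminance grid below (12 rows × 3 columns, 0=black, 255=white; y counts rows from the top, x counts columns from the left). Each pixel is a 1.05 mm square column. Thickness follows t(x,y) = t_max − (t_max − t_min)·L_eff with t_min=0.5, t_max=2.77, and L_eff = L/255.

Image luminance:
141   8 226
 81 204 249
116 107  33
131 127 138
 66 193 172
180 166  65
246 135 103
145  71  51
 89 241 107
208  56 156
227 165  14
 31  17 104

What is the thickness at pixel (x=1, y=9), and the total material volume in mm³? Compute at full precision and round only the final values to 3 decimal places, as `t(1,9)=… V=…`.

span = t_max - t_min = 2.77 - 0.5 = 2.270
L(1,9) = 56, L_eff = 56/255 = 0.219608
t(1,9) = 2.77 - 2.270·0.219608 = 2.271
Σt over all 12·3 pixels = 501899/8500 ≈ 59.0469412
V = pitch²·Σt = 1.05²·501899/8500 = 65.099

t(1,9)=2.271 V=65.099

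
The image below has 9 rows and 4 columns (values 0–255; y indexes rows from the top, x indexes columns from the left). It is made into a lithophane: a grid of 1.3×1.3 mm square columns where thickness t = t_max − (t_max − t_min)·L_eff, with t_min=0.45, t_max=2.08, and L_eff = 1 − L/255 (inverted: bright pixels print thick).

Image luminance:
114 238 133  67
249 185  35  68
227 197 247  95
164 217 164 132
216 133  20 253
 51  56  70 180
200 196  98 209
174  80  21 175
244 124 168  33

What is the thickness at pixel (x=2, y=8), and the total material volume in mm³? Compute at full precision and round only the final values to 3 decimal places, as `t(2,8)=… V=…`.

span = t_max - t_min = 2.08 - 0.45 = 1.630
L(2,8) = 168, L_eff = 1 - 168/255 = 0.341176 (inverted)
t(2,8) = 2.08 - 1.630·0.341176 = 1.524
Σt over all 9·4 pixels = 1266079/25500 ≈ 49.6501569
V = pitch²·Σt = 1.3²·1266079/25500 = 83.909

t(2,8)=1.524 V=83.909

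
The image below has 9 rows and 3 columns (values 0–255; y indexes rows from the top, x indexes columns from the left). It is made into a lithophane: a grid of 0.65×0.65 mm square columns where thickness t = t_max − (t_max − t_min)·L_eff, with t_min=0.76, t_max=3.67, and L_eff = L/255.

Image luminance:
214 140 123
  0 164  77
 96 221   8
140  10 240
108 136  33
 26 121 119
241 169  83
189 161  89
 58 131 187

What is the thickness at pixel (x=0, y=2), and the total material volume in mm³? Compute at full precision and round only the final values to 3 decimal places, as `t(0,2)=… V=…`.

t(0,2)=2.574 V=26.032

span = t_max - t_min = 3.67 - 0.76 = 2.910
L(0,2) = 96, L_eff = 96/255 = 0.376471
t(0,2) = 3.67 - 2.910·0.376471 = 2.574
Σt over all 9·3 pixels = 523717/8500 ≈ 61.6137647
V = pitch²·Σt = 0.65²·523717/8500 = 26.032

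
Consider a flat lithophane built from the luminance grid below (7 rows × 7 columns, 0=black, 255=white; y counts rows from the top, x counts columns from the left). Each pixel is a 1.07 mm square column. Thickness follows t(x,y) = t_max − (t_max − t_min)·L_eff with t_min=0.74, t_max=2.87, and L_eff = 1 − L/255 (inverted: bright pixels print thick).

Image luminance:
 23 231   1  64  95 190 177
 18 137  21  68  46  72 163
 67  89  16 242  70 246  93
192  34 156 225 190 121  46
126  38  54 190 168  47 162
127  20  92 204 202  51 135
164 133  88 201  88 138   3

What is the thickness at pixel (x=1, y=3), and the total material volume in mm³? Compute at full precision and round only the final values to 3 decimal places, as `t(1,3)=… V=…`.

span = t_max - t_min = 2.87 - 0.74 = 2.130
L(1,3) = 34, L_eff = 1 - 34/255 = 0.866667 (inverted)
t(1,3) = 2.87 - 2.130·0.866667 = 1.024
Σt over all 7·7 pixels = 350207/4250 ≈ 82.4016471
V = pitch²·Σt = 1.07²·350207/4250 = 94.342

t(1,3)=1.024 V=94.342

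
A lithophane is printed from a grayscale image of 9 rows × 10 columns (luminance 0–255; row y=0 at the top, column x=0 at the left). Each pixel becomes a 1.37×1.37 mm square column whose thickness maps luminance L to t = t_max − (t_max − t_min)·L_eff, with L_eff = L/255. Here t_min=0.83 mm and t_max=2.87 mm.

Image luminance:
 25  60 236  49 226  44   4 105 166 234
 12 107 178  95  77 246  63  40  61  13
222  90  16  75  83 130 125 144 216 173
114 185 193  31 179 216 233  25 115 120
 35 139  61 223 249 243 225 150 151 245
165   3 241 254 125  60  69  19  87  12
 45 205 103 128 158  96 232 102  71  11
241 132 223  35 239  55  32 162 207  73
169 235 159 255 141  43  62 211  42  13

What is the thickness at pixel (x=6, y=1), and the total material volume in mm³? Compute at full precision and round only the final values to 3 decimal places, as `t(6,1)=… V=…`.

t(6,1)=2.366 V=314.201

span = t_max - t_min = 2.87 - 0.83 = 2.040
L(6,1) = 63, L_eff = 63/255 = 0.247059
t(6,1) = 2.87 - 2.040·0.247059 = 2.366
Σt over all 9·10 pixels = 167.404
V = pitch²·Σt = 1.37²·167.404 = 314.201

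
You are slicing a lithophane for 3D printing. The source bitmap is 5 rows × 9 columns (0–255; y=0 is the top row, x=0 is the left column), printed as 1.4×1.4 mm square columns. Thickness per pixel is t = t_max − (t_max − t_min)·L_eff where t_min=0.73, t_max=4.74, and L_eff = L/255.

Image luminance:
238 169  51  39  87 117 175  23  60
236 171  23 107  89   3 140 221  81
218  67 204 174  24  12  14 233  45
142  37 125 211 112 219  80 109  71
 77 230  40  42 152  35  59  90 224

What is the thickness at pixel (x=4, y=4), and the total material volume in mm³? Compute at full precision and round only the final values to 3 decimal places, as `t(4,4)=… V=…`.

t(4,4)=2.350 V=261.616

span = t_max - t_min = 4.74 - 0.73 = 4.010
L(4,4) = 152, L_eff = 152/255 = 0.596078
t(4,4) = 4.74 - 4.010·0.596078 = 2.350
Σt over all 5·9 pixels = 567279/4250 ≈ 133.4774118
V = pitch²·Σt = 1.4²·567279/4250 = 261.616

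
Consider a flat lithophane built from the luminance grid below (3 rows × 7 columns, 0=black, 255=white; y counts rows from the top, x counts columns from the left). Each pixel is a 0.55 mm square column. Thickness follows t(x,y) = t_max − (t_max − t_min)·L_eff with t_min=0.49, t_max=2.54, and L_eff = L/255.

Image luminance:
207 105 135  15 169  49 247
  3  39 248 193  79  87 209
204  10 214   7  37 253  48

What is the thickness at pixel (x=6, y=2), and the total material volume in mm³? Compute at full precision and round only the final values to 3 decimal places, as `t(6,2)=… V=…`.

t(6,2)=2.154 V=9.915

span = t_max - t_min = 2.54 - 0.49 = 2.050
L(6,2) = 48, L_eff = 48/255 = 0.188235
t(6,2) = 2.54 - 2.050·0.188235 = 2.154
Σt over all 3·7 pixels = 41789/1275 ≈ 32.7756863
V = pitch²·Σt = 0.55²·41789/1275 = 9.915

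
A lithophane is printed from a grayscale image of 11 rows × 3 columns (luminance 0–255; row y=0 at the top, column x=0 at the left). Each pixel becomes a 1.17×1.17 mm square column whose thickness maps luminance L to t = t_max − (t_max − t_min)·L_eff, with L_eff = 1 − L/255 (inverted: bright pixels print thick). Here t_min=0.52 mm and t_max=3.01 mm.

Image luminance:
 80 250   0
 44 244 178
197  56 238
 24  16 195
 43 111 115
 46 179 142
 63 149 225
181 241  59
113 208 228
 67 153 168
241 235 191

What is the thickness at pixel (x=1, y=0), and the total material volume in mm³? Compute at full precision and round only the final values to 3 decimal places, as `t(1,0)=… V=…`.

span = t_max - t_min = 3.01 - 0.52 = 2.490
L(1,0) = 250, L_eff = 1 - 250/255 = 0.019608 (inverted)
t(1,0) = 3.01 - 2.490·0.019608 = 2.961
Σt over all 11·3 pixels = 5343/85 ≈ 62.8588235
V = pitch²·Σt = 1.17²·5343/85 = 86.047

t(1,0)=2.961 V=86.047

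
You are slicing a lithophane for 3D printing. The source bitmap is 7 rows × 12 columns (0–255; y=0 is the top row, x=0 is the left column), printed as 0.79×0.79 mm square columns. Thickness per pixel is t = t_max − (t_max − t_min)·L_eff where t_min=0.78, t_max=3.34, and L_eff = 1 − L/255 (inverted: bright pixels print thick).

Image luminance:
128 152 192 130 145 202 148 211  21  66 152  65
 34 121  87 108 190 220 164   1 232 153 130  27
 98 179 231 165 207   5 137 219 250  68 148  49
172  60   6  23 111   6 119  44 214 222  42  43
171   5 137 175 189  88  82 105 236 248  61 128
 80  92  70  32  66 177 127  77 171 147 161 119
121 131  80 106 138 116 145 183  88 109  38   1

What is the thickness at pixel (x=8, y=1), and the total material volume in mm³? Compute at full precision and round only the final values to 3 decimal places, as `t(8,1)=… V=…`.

span = t_max - t_min = 3.34 - 0.78 = 2.560
L(8,1) = 232, L_eff = 1 - 232/255 = 0.090196 (inverted)
t(8,1) = 3.34 - 2.560·0.090196 = 3.109
Σt over all 7·12 pixels = 1063898/6375 ≈ 166.8859608
V = pitch²·Σt = 0.79²·1063898/6375 = 104.154

t(8,1)=3.109 V=104.154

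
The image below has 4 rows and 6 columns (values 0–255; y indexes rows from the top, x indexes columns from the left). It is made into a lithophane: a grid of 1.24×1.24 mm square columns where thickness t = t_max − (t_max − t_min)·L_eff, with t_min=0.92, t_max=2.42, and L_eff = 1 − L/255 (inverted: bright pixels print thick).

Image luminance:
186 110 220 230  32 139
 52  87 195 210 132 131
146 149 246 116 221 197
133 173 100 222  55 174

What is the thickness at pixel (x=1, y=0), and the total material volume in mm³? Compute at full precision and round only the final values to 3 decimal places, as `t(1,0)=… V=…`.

span = t_max - t_min = 2.42 - 0.92 = 1.500
L(1,0) = 110, L_eff = 1 - 110/255 = 0.568627 (inverted)
t(1,0) = 2.42 - 1.500·0.568627 = 1.567
Σt over all 4·6 pixels = 18524/425 ≈ 43.5858824
V = pitch²·Σt = 1.24²·18524/425 = 67.018

t(1,0)=1.567 V=67.018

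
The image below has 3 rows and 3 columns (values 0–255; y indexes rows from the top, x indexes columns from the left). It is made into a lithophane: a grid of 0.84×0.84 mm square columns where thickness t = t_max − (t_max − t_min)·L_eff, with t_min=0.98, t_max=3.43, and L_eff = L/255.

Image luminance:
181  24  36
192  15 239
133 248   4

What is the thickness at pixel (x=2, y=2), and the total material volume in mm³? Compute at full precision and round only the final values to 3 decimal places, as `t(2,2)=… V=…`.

t(2,2)=3.392 V=14.514

span = t_max - t_min = 3.43 - 0.98 = 2.450
L(2,2) = 4, L_eff = 4/255 = 0.015686
t(2,2) = 3.43 - 2.450·0.015686 = 3.392
Σt over all 3·3 pixels = 104909/5100 ≈ 20.5703922
V = pitch²·Σt = 0.84²·104909/5100 = 14.514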